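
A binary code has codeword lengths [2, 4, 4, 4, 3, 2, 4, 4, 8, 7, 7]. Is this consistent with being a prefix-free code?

Kraft inequality: Σ 2^(-l_i) ≤ 1 for prefix-free code
Calculating: 2^(-2) + 2^(-4) + 2^(-4) + 2^(-4) + 2^(-3) + 2^(-2) + 2^(-4) + 2^(-4) + 2^(-8) + 2^(-7) + 2^(-7)
= 0.25 + 0.0625 + 0.0625 + 0.0625 + 0.125 + 0.25 + 0.0625 + 0.0625 + 0.00390625 + 0.0078125 + 0.0078125
= 0.9570
Since 0.9570 ≤ 1, prefix-free code exists


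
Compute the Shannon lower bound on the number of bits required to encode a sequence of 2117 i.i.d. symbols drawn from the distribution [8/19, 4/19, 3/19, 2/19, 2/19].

Entropy H = 2.1029 bits/symbol
Minimum bits = H × n = 2.1029 × 2117
= 4451.91 bits


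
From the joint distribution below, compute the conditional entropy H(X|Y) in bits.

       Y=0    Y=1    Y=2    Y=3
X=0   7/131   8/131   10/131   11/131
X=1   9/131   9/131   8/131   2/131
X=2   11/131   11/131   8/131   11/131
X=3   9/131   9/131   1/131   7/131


H(X|Y) = Σ_y p(y) H(X|Y=y)
  p(Y=0) = 36/131, H(X|Y=0) = 1.9820
  p(Y=1) = 37/131, H(X|Y=1) = 1.9902
  p(Y=2) = 27/131, H(X|Y=2) = 1.7468
  p(Y=3) = 31/131, H(X|Y=3) = 1.8007
H(X|Y) = 0.2748×1.9820 + 0.2824×1.9902 + 0.2061×1.7468 + 0.2366×1.8007 = 1.8929 bits


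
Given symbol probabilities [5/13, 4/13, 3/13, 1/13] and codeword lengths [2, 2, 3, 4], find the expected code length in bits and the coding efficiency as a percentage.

Average length L = Σ p_i × l_i = 2.3846 bits
Entropy H = 1.8262 bits
Efficiency η = H/L × 100% = 76.58%


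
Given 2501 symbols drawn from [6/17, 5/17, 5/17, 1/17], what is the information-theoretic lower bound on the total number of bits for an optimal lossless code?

Entropy H = 1.8093 bits/symbol
Minimum bits = H × n = 1.8093 × 2501
= 4525.02 bits


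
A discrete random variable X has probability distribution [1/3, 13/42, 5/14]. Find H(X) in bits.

H(X) = -Σ p(x) log₂ p(x)
  -1/3 × log₂(1/3) = 0.5283
  -13/42 × log₂(13/42) = 0.5237
  -5/14 × log₂(5/14) = 0.5305
H(X) = 1.5825 bits


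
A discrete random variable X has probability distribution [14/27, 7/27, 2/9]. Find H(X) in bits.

H(X) = -Σ p(x) log₂ p(x)
  -14/27 × log₂(14/27) = 0.4913
  -7/27 × log₂(7/27) = 0.5049
  -2/9 × log₂(2/9) = 0.4822
H(X) = 1.4784 bits


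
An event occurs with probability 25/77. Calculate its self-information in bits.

Information content I(x) = -log₂(p(x))
I = -log₂(25/77) = -log₂(0.3247)
I = 1.6229 bits


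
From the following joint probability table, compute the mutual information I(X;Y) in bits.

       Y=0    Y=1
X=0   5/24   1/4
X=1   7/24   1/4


H(X) = 0.9950, H(Y) = 1.0000, H(X,Y) = 1.9899
I(X;Y) = H(X) + H(Y) - H(X,Y) = 0.0051 bits


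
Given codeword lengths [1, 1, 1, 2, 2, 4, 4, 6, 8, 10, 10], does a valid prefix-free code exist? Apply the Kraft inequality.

Kraft inequality: Σ 2^(-l_i) ≤ 1 for prefix-free code
Calculating: 2^(-1) + 2^(-1) + 2^(-1) + 2^(-2) + 2^(-2) + 2^(-4) + 2^(-4) + 2^(-6) + 2^(-8) + 2^(-10) + 2^(-10)
= 0.5 + 0.5 + 0.5 + 0.25 + 0.25 + 0.0625 + 0.0625 + 0.015625 + 0.00390625 + 0.0009765625 + 0.0009765625
= 2.1465
Since 2.1465 > 1, prefix-free code does not exist


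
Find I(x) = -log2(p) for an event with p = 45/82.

Information content I(x) = -log₂(p(x))
I = -log₂(45/82) = -log₂(0.5488)
I = 0.8657 bits


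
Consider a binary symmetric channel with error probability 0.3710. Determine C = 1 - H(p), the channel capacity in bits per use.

For BSC with error probability p:
C = 1 - H(p) where H(p) is binary entropy
H(0.3710) = -0.3710 × log₂(0.3710) - 0.6290 × log₂(0.6290)
H(p) = 0.9514
C = 1 - 0.9514 = 0.0486 bits/use


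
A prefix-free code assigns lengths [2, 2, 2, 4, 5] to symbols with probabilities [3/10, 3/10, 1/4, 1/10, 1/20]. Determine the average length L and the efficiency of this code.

Average length L = Σ p_i × l_i = 2.3500 bits
Entropy H = 2.0905 bits
Efficiency η = H/L × 100% = 88.96%


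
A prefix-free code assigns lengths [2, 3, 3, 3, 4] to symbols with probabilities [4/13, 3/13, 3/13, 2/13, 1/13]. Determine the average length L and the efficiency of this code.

Average length L = Σ p_i × l_i = 2.7692 bits
Entropy H = 2.1997 bits
Efficiency η = H/L × 100% = 79.43%


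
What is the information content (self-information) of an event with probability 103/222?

Information content I(x) = -log₂(p(x))
I = -log₂(103/222) = -log₂(0.4640)
I = 1.1079 bits


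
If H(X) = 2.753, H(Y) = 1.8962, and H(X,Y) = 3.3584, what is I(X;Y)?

I(X;Y) = H(X) + H(Y) - H(X,Y)
I(X;Y) = 2.753 + 1.8962 - 3.3584 = 1.2908 bits


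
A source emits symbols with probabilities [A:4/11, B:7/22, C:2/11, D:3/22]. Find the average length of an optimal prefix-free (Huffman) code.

Huffman tree construction:
Combine smallest probabilities repeatedly
Resulting codes:
  A: 0 (length 1)
  B: 10 (length 2)
  C: 111 (length 3)
  D: 110 (length 3)
Average length = Σ p(s) × length(s) = 1.9545 bits


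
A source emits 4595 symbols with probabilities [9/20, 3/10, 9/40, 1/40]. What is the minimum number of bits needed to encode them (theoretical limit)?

Entropy H = 1.6567 bits/symbol
Minimum bits = H × n = 1.6567 × 4595
= 7612.72 bits


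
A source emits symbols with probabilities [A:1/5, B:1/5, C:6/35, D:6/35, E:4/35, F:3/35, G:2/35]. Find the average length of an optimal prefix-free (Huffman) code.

Huffman tree construction:
Combine smallest probabilities repeatedly
Resulting codes:
  A: 00 (length 2)
  B: 01 (length 2)
  C: 110 (length 3)
  D: 111 (length 3)
  E: 100 (length 3)
  F: 1011 (length 4)
  G: 1010 (length 4)
Average length = Σ p(s) × length(s) = 2.7429 bits


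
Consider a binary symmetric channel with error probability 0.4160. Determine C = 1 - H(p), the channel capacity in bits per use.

For BSC with error probability p:
C = 1 - H(p) where H(p) is binary entropy
H(0.4160) = -0.4160 × log₂(0.4160) - 0.5840 × log₂(0.5840)
H(p) = 0.9795
C = 1 - 0.9795 = 0.0205 bits/use


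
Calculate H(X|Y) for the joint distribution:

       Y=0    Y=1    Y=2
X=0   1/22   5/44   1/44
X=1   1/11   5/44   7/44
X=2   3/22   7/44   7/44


H(X|Y) = Σ_y p(y) H(X|Y=y)
  p(Y=0) = 3/11, H(X|Y=0) = 1.4591
  p(Y=1) = 17/44, H(X|Y=1) = 1.5657
  p(Y=2) = 15/44, H(X|Y=2) = 1.2867
H(X|Y) = 0.2727×1.4591 + 0.3864×1.5657 + 0.3409×1.2867 = 1.4415 bits


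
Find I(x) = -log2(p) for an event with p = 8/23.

Information content I(x) = -log₂(p(x))
I = -log₂(8/23) = -log₂(0.3478)
I = 1.5236 bits


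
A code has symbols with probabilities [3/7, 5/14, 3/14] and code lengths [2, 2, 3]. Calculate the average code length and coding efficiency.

Average length L = Σ p_i × l_i = 2.2143 bits
Entropy H = 1.5306 bits
Efficiency η = H/L × 100% = 69.12%


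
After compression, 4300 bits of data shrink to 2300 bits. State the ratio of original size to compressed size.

Compression ratio = Original / Compressed
= 4300 / 2300 = 1.87:1


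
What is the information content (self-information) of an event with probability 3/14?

Information content I(x) = -log₂(p(x))
I = -log₂(3/14) = -log₂(0.2143)
I = 2.2224 bits


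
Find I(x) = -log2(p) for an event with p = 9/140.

Information content I(x) = -log₂(p(x))
I = -log₂(9/140) = -log₂(0.0643)
I = 3.9594 bits


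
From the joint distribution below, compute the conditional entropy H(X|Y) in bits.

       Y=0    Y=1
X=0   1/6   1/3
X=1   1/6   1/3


H(X|Y) = Σ_y p(y) H(X|Y=y)
  p(Y=0) = 1/3, H(X|Y=0) = 1.0000
  p(Y=1) = 2/3, H(X|Y=1) = 1.0000
H(X|Y) = 0.3333×1.0000 + 0.6667×1.0000 = 1.0000 bits


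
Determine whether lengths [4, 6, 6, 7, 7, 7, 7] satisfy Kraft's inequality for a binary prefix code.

Kraft inequality: Σ 2^(-l_i) ≤ 1 for prefix-free code
Calculating: 2^(-4) + 2^(-6) + 2^(-6) + 2^(-7) + 2^(-7) + 2^(-7) + 2^(-7)
= 0.0625 + 0.015625 + 0.015625 + 0.0078125 + 0.0078125 + 0.0078125 + 0.0078125
= 0.1250
Since 0.1250 ≤ 1, prefix-free code exists


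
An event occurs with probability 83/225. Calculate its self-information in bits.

Information content I(x) = -log₂(p(x))
I = -log₂(83/225) = -log₂(0.3689)
I = 1.4387 bits


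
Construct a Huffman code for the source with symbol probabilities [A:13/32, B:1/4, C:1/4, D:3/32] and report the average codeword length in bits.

Huffman tree construction:
Combine smallest probabilities repeatedly
Resulting codes:
  A: 0 (length 1)
  B: 111 (length 3)
  C: 10 (length 2)
  D: 110 (length 3)
Average length = Σ p(s) × length(s) = 1.9375 bits


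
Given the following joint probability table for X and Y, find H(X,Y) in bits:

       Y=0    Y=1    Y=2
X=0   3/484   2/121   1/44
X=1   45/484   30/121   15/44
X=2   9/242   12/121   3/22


H(X,Y) = -Σ p(x,y) log₂ p(x,y)
  p(0,0)=3/484: -0.0062 × log₂(0.0062) = 0.0455
  p(0,1)=2/121: -0.0165 × log₂(0.0165) = 0.0978
  p(0,2)=1/44: -0.0227 × log₂(0.0227) = 0.1241
  p(1,0)=45/484: -0.0930 × log₂(0.0930) = 0.3186
  p(1,1)=30/121: -0.2479 × log₂(0.2479) = 0.4988
  p(1,2)=15/44: -0.3409 × log₂(0.3409) = 0.5293
  p(2,0)=9/242: -0.0372 × log₂(0.0372) = 0.1766
  p(2,1)=12/121: -0.0992 × log₂(0.0992) = 0.3306
  p(2,2)=3/22: -0.1364 × log₂(0.1364) = 0.3920
H(X,Y) = 2.5133 bits


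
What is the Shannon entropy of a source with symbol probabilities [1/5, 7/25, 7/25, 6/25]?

H(X) = -Σ p(x) log₂ p(x)
  -1/5 × log₂(1/5) = 0.4644
  -7/25 × log₂(7/25) = 0.5142
  -7/25 × log₂(7/25) = 0.5142
  -6/25 × log₂(6/25) = 0.4941
H(X) = 1.9870 bits


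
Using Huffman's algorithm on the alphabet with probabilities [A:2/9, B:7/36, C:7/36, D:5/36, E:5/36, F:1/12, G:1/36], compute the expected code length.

Huffman tree construction:
Combine smallest probabilities repeatedly
Resulting codes:
  A: 01 (length 2)
  B: 111 (length 3)
  C: 00 (length 2)
  D: 101 (length 3)
  E: 110 (length 3)
  F: 1001 (length 4)
  G: 1000 (length 4)
Average length = Σ p(s) × length(s) = 2.6944 bits


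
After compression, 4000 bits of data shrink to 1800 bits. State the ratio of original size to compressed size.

Compression ratio = Original / Compressed
= 4000 / 1800 = 2.22:1


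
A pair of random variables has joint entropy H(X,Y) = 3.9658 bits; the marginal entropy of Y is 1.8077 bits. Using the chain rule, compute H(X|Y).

Chain rule: H(X,Y) = H(X|Y) + H(Y)
H(X|Y) = H(X,Y) - H(Y) = 3.9658 - 1.8077 = 2.1581 bits


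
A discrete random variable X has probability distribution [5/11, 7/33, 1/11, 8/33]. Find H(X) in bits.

H(X) = -Σ p(x) log₂ p(x)
  -5/11 × log₂(5/11) = 0.5170
  -7/33 × log₂(7/33) = 0.4745
  -1/11 × log₂(1/11) = 0.3145
  -8/33 × log₂(8/33) = 0.4956
H(X) = 1.8017 bits


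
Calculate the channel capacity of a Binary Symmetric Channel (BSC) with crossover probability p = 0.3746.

For BSC with error probability p:
C = 1 - H(p) where H(p) is binary entropy
H(0.3746) = -0.3746 × log₂(0.3746) - 0.6254 × log₂(0.6254)
H(p) = 0.9541
C = 1 - 0.9541 = 0.0459 bits/use


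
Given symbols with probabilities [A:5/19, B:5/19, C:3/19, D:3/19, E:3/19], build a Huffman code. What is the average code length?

Huffman tree construction:
Combine smallest probabilities repeatedly
Resulting codes:
  A: 01 (length 2)
  B: 10 (length 2)
  C: 110 (length 3)
  D: 111 (length 3)
  E: 00 (length 2)
Average length = Σ p(s) × length(s) = 2.3158 bits


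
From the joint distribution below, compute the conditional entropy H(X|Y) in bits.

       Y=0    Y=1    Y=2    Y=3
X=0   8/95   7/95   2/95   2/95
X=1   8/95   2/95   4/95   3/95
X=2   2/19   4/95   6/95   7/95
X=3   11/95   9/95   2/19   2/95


H(X|Y) = Σ_y p(y) H(X|Y=y)
  p(Y=0) = 37/95, H(X|Y=0) = 1.9859
  p(Y=1) = 22/95, H(X|Y=1) = 1.8148
  p(Y=2) = 22/95, H(X|Y=2) = 1.7899
  p(Y=3) = 14/95, H(X|Y=3) = 1.7783
H(X|Y) = 0.3895×1.9859 + 0.2316×1.8148 + 0.2316×1.7899 + 0.1474×1.7783 = 1.8703 bits


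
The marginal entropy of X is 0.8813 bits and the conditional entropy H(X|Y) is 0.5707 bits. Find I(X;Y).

I(X;Y) = H(X) - H(X|Y)
I(X;Y) = 0.8813 - 0.5707 = 0.3106 bits


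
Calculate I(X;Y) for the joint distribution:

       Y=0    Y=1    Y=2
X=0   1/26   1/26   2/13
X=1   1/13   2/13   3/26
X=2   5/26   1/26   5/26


H(X) = 1.5430, H(Y) = 1.5262, H(X,Y) = 2.9322
I(X;Y) = H(X) + H(Y) - H(X,Y) = 0.1371 bits


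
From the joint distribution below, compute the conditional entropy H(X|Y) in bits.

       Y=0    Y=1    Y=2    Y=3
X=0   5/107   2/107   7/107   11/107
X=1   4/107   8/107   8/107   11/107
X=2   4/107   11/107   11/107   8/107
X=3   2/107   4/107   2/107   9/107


H(X|Y) = Σ_y p(y) H(X|Y=y)
  p(Y=0) = 15/107, H(X|Y=0) = 1.9329
  p(Y=1) = 25/107, H(X|Y=1) = 1.7617
  p(Y=2) = 28/107, H(X|Y=2) = 1.8179
  p(Y=3) = 39/107, H(X|Y=3) = 1.9870
H(X|Y) = 0.1402×1.9329 + 0.2336×1.7617 + 0.2617×1.8179 + 0.3645×1.9870 = 1.8825 bits


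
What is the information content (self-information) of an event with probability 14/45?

Information content I(x) = -log₂(p(x))
I = -log₂(14/45) = -log₂(0.3111)
I = 1.6845 bits


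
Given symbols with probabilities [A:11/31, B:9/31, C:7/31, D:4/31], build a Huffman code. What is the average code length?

Huffman tree construction:
Combine smallest probabilities repeatedly
Resulting codes:
  A: 11 (length 2)
  B: 10 (length 2)
  C: 01 (length 2)
  D: 00 (length 2)
Average length = Σ p(s) × length(s) = 2.0000 bits


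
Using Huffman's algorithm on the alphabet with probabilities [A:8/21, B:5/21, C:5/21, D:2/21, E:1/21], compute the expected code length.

Huffman tree construction:
Combine smallest probabilities repeatedly
Resulting codes:
  A: 11 (length 2)
  B: 01 (length 2)
  C: 10 (length 2)
  D: 001 (length 3)
  E: 000 (length 3)
Average length = Σ p(s) × length(s) = 2.1429 bits


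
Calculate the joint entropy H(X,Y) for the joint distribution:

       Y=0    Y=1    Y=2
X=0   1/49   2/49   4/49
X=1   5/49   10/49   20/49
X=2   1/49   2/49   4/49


H(X,Y) = -Σ p(x,y) log₂ p(x,y)
  p(0,0)=1/49: -0.0204 × log₂(0.0204) = 0.1146
  p(0,1)=2/49: -0.0408 × log₂(0.0408) = 0.1884
  p(0,2)=4/49: -0.0816 × log₂(0.0816) = 0.2951
  p(1,0)=5/49: -0.1020 × log₂(0.1020) = 0.3360
  p(1,1)=10/49: -0.2041 × log₂(0.2041) = 0.4679
  p(1,2)=20/49: -0.4082 × log₂(0.4082) = 0.5277
  p(2,0)=1/49: -0.0204 × log₂(0.0204) = 0.1146
  p(2,1)=2/49: -0.0408 × log₂(0.0408) = 0.1884
  p(2,2)=4/49: -0.0816 × log₂(0.0816) = 0.2951
H(X,Y) = 2.5276 bits


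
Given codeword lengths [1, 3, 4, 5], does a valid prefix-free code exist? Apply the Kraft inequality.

Kraft inequality: Σ 2^(-l_i) ≤ 1 for prefix-free code
Calculating: 2^(-1) + 2^(-3) + 2^(-4) + 2^(-5)
= 0.5 + 0.125 + 0.0625 + 0.03125
= 0.7188
Since 0.7188 ≤ 1, prefix-free code exists


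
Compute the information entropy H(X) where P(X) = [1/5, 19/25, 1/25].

H(X) = -Σ p(x) log₂ p(x)
  -1/5 × log₂(1/5) = 0.4644
  -19/25 × log₂(19/25) = 0.3009
  -1/25 × log₂(1/25) = 0.1858
H(X) = 0.9510 bits


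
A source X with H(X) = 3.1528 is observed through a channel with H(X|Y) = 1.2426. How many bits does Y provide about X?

I(X;Y) = H(X) - H(X|Y)
I(X;Y) = 3.1528 - 1.2426 = 1.9102 bits


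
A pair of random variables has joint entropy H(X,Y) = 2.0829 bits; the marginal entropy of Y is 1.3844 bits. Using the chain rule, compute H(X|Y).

Chain rule: H(X,Y) = H(X|Y) + H(Y)
H(X|Y) = H(X,Y) - H(Y) = 2.0829 - 1.3844 = 0.6985 bits


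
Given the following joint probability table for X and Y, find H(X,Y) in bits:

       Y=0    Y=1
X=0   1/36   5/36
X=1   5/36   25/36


H(X,Y) = -Σ p(x,y) log₂ p(x,y)
  p(0,0)=1/36: -0.0278 × log₂(0.0278) = 0.1436
  p(0,1)=5/36: -0.1389 × log₂(0.1389) = 0.3956
  p(1,0)=5/36: -0.1389 × log₂(0.1389) = 0.3956
  p(1,1)=25/36: -0.6944 × log₂(0.6944) = 0.3653
H(X,Y) = 1.3000 bits


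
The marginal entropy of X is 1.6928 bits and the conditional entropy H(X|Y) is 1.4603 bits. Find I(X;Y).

I(X;Y) = H(X) - H(X|Y)
I(X;Y) = 1.6928 - 1.4603 = 0.2325 bits


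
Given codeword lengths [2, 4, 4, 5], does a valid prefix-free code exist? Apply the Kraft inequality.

Kraft inequality: Σ 2^(-l_i) ≤ 1 for prefix-free code
Calculating: 2^(-2) + 2^(-4) + 2^(-4) + 2^(-5)
= 0.25 + 0.0625 + 0.0625 + 0.03125
= 0.4062
Since 0.4062 ≤ 1, prefix-free code exists


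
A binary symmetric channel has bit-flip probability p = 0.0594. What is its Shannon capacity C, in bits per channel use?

For BSC with error probability p:
C = 1 - H(p) where H(p) is binary entropy
H(0.0594) = -0.0594 × log₂(0.0594) - 0.9406 × log₂(0.9406)
H(p) = 0.3251
C = 1 - 0.3251 = 0.6749 bits/use


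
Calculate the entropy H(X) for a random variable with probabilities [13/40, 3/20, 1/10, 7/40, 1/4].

H(X) = -Σ p(x) log₂ p(x)
  -13/40 × log₂(13/40) = 0.5270
  -3/20 × log₂(3/20) = 0.4105
  -1/10 × log₂(1/10) = 0.3322
  -7/40 × log₂(7/40) = 0.4401
  -1/4 × log₂(1/4) = 0.5000
H(X) = 2.2098 bits


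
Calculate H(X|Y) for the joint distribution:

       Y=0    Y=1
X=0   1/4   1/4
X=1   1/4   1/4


H(X|Y) = Σ_y p(y) H(X|Y=y)
  p(Y=0) = 1/2, H(X|Y=0) = 1.0000
  p(Y=1) = 1/2, H(X|Y=1) = 1.0000
H(X|Y) = 0.5000×1.0000 + 0.5000×1.0000 = 1.0000 bits


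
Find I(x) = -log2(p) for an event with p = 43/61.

Information content I(x) = -log₂(p(x))
I = -log₂(43/61) = -log₂(0.7049)
I = 0.5045 bits


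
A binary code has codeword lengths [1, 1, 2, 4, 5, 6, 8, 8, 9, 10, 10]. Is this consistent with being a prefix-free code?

Kraft inequality: Σ 2^(-l_i) ≤ 1 for prefix-free code
Calculating: 2^(-1) + 2^(-1) + 2^(-2) + 2^(-4) + 2^(-5) + 2^(-6) + 2^(-8) + 2^(-8) + 2^(-9) + 2^(-10) + 2^(-10)
= 0.5 + 0.5 + 0.25 + 0.0625 + 0.03125 + 0.015625 + 0.00390625 + 0.00390625 + 0.001953125 + 0.0009765625 + 0.0009765625
= 1.3711
Since 1.3711 > 1, prefix-free code does not exist


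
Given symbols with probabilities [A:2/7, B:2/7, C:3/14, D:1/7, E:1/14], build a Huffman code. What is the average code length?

Huffman tree construction:
Combine smallest probabilities repeatedly
Resulting codes:
  A: 10 (length 2)
  B: 11 (length 2)
  C: 00 (length 2)
  D: 011 (length 3)
  E: 010 (length 3)
Average length = Σ p(s) × length(s) = 2.2143 bits


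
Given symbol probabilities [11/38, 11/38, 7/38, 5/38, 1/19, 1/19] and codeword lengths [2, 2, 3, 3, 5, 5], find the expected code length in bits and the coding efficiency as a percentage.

Average length L = Σ p_i × l_i = 2.6316 bits
Entropy H = 2.3172 bits
Efficiency η = H/L × 100% = 88.05%


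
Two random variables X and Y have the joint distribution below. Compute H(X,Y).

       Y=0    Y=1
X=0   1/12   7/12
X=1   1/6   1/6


H(X,Y) = -Σ p(x,y) log₂ p(x,y)
  p(0,0)=1/12: -0.0833 × log₂(0.0833) = 0.2987
  p(0,1)=7/12: -0.5833 × log₂(0.5833) = 0.4536
  p(1,0)=1/6: -0.1667 × log₂(0.1667) = 0.4308
  p(1,1)=1/6: -0.1667 × log₂(0.1667) = 0.4308
H(X,Y) = 1.6140 bits


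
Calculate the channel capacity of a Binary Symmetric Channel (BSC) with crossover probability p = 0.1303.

For BSC with error probability p:
C = 1 - H(p) where H(p) is binary entropy
H(0.1303) = -0.1303 × log₂(0.1303) - 0.8697 × log₂(0.8697)
H(p) = 0.5583
C = 1 - 0.5583 = 0.4417 bits/use


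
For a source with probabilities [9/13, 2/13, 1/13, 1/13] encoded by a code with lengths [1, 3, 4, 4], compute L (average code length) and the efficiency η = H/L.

Average length L = Σ p_i × l_i = 1.7692 bits
Entropy H = 1.3520 bits
Efficiency η = H/L × 100% = 76.42%


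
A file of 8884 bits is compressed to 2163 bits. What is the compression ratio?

Compression ratio = Original / Compressed
= 8884 / 2163 = 4.11:1


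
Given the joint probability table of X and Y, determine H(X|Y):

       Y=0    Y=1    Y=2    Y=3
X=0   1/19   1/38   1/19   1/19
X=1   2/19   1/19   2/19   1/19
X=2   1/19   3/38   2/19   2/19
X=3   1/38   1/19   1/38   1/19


H(X|Y) = Σ_y p(y) H(X|Y=y)
  p(Y=0) = 9/38, H(X|Y=0) = 1.8366
  p(Y=1) = 4/19, H(X|Y=1) = 1.9056
  p(Y=2) = 11/38, H(X|Y=2) = 1.8231
  p(Y=3) = 5/19, H(X|Y=3) = 1.9219
H(X|Y) = 0.2368×1.8366 + 0.2105×1.9056 + 0.2895×1.8231 + 0.2632×1.9219 = 1.8697 bits


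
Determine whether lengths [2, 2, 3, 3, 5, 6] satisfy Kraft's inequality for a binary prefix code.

Kraft inequality: Σ 2^(-l_i) ≤ 1 for prefix-free code
Calculating: 2^(-2) + 2^(-2) + 2^(-3) + 2^(-3) + 2^(-5) + 2^(-6)
= 0.25 + 0.25 + 0.125 + 0.125 + 0.03125 + 0.015625
= 0.7969
Since 0.7969 ≤ 1, prefix-free code exists


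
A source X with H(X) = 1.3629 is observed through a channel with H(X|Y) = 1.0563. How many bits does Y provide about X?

I(X;Y) = H(X) - H(X|Y)
I(X;Y) = 1.3629 - 1.0563 = 0.3066 bits


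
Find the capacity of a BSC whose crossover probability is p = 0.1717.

For BSC with error probability p:
C = 1 - H(p) where H(p) is binary entropy
H(0.1717) = -0.1717 × log₂(0.1717) - 0.8283 × log₂(0.8283)
H(p) = 0.6616
C = 1 - 0.6616 = 0.3384 bits/use


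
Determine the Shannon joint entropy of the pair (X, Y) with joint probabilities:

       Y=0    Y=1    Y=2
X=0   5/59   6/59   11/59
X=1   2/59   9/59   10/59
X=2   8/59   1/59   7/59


H(X,Y) = -Σ p(x,y) log₂ p(x,y)
  p(0,0)=5/59: -0.0847 × log₂(0.0847) = 0.3018
  p(0,1)=6/59: -0.1017 × log₂(0.1017) = 0.3354
  p(0,2)=11/59: -0.1864 × log₂(0.1864) = 0.4518
  p(1,0)=2/59: -0.0339 × log₂(0.0339) = 0.1655
  p(1,1)=9/59: -0.1525 × log₂(0.1525) = 0.4138
  p(1,2)=10/59: -0.1695 × log₂(0.1695) = 0.4340
  p(2,0)=8/59: -0.1356 × log₂(0.1356) = 0.3909
  p(2,1)=1/59: -0.0169 × log₂(0.0169) = 0.0997
  p(2,2)=7/59: -0.1186 × log₂(0.1186) = 0.3649
H(X,Y) = 2.9577 bits


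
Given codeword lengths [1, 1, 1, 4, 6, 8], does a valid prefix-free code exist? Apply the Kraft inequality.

Kraft inequality: Σ 2^(-l_i) ≤ 1 for prefix-free code
Calculating: 2^(-1) + 2^(-1) + 2^(-1) + 2^(-4) + 2^(-6) + 2^(-8)
= 0.5 + 0.5 + 0.5 + 0.0625 + 0.015625 + 0.00390625
= 1.5820
Since 1.5820 > 1, prefix-free code does not exist


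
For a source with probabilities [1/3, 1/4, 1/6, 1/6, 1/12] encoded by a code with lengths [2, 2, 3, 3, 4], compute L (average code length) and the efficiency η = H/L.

Average length L = Σ p_i × l_i = 2.5000 bits
Entropy H = 2.1887 bits
Efficiency η = H/L × 100% = 87.55%


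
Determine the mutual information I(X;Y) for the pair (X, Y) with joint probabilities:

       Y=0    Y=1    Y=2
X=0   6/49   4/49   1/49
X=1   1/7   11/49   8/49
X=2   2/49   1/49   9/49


H(X) = 1.4660, H(Y) = 1.5808, H(X,Y) = 2.8444
I(X;Y) = H(X) + H(Y) - H(X,Y) = 0.2024 bits


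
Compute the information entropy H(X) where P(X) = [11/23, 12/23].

H(X) = -Σ p(x) log₂ p(x)
  -11/23 × log₂(11/23) = 0.5089
  -12/23 × log₂(12/23) = 0.4897
H(X) = 0.9986 bits


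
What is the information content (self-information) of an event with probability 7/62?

Information content I(x) = -log₂(p(x))
I = -log₂(7/62) = -log₂(0.1129)
I = 3.1468 bits


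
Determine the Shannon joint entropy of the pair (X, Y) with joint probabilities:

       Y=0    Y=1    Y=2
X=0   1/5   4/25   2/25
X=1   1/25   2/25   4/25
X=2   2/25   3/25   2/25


H(X,Y) = -Σ p(x,y) log₂ p(x,y)
  p(0,0)=1/5: -0.2000 × log₂(0.2000) = 0.4644
  p(0,1)=4/25: -0.1600 × log₂(0.1600) = 0.4230
  p(0,2)=2/25: -0.0800 × log₂(0.0800) = 0.2915
  p(1,0)=1/25: -0.0400 × log₂(0.0400) = 0.1858
  p(1,1)=2/25: -0.0800 × log₂(0.0800) = 0.2915
  p(1,2)=4/25: -0.1600 × log₂(0.1600) = 0.4230
  p(2,0)=2/25: -0.0800 × log₂(0.0800) = 0.2915
  p(2,1)=3/25: -0.1200 × log₂(0.1200) = 0.3671
  p(2,2)=2/25: -0.0800 × log₂(0.0800) = 0.2915
H(X,Y) = 3.0293 bits


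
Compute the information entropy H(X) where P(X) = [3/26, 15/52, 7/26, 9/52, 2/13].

H(X) = -Σ p(x) log₂ p(x)
  -3/26 × log₂(3/26) = 0.3595
  -15/52 × log₂(15/52) = 0.5174
  -7/26 × log₂(7/26) = 0.5097
  -9/52 × log₂(9/52) = 0.4380
  -2/13 × log₂(2/13) = 0.4155
H(X) = 2.2400 bits


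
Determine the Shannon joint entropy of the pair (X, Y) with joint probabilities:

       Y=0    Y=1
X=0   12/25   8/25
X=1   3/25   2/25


H(X,Y) = -Σ p(x,y) log₂ p(x,y)
  p(0,0)=12/25: -0.4800 × log₂(0.4800) = 0.5083
  p(0,1)=8/25: -0.3200 × log₂(0.3200) = 0.5260
  p(1,0)=3/25: -0.1200 × log₂(0.1200) = 0.3671
  p(1,1)=2/25: -0.0800 × log₂(0.0800) = 0.2915
H(X,Y) = 1.6929 bits


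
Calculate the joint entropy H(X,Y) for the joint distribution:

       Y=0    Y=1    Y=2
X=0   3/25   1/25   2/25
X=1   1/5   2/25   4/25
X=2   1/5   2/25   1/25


H(X,Y) = -Σ p(x,y) log₂ p(x,y)
  p(0,0)=3/25: -0.1200 × log₂(0.1200) = 0.3671
  p(0,1)=1/25: -0.0400 × log₂(0.0400) = 0.1858
  p(0,2)=2/25: -0.0800 × log₂(0.0800) = 0.2915
  p(1,0)=1/5: -0.2000 × log₂(0.2000) = 0.4644
  p(1,1)=2/25: -0.0800 × log₂(0.0800) = 0.2915
  p(1,2)=4/25: -0.1600 × log₂(0.1600) = 0.4230
  p(2,0)=1/5: -0.2000 × log₂(0.2000) = 0.4644
  p(2,1)=2/25: -0.0800 × log₂(0.0800) = 0.2915
  p(2,2)=1/25: -0.0400 × log₂(0.0400) = 0.1858
H(X,Y) = 2.9649 bits


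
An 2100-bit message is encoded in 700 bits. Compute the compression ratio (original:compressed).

Compression ratio = Original / Compressed
= 2100 / 700 = 3.00:1


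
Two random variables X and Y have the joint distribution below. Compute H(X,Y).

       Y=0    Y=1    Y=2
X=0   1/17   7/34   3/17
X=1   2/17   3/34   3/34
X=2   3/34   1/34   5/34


H(X,Y) = -Σ p(x,y) log₂ p(x,y)
  p(0,0)=1/17: -0.0588 × log₂(0.0588) = 0.2404
  p(0,1)=7/34: -0.2059 × log₂(0.2059) = 0.4694
  p(0,2)=3/17: -0.1765 × log₂(0.1765) = 0.4416
  p(1,0)=2/17: -0.1176 × log₂(0.1176) = 0.3632
  p(1,1)=3/34: -0.0882 × log₂(0.0882) = 0.3090
  p(1,2)=3/34: -0.0882 × log₂(0.0882) = 0.3090
  p(2,0)=3/34: -0.0882 × log₂(0.0882) = 0.3090
  p(2,1)=1/34: -0.0294 × log₂(0.0294) = 0.1496
  p(2,2)=5/34: -0.1471 × log₂(0.1471) = 0.4067
H(X,Y) = 2.9982 bits


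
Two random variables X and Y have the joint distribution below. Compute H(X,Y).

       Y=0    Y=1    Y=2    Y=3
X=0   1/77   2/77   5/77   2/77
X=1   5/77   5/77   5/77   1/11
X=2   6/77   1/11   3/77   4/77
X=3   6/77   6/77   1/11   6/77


H(X,Y) = -Σ p(x,y) log₂ p(x,y)
  p(0,0)=1/77: -0.0130 × log₂(0.0130) = 0.0814
  p(0,1)=2/77: -0.0260 × log₂(0.0260) = 0.1368
  p(0,2)=5/77: -0.0649 × log₂(0.0649) = 0.2562
  p(0,3)=2/77: -0.0260 × log₂(0.0260) = 0.1368
  p(1,0)=5/77: -0.0649 × log₂(0.0649) = 0.2562
  p(1,1)=5/77: -0.0649 × log₂(0.0649) = 0.2562
  p(1,2)=5/77: -0.0649 × log₂(0.0649) = 0.2562
  p(1,3)=1/11: -0.0909 × log₂(0.0909) = 0.3145
  p(2,0)=6/77: -0.0779 × log₂(0.0779) = 0.2869
  p(2,1)=1/11: -0.0909 × log₂(0.0909) = 0.3145
  p(2,2)=3/77: -0.0390 × log₂(0.0390) = 0.1824
  p(2,3)=4/77: -0.0519 × log₂(0.0519) = 0.2217
  p(3,0)=6/77: -0.0779 × log₂(0.0779) = 0.2869
  p(3,1)=6/77: -0.0779 × log₂(0.0779) = 0.2869
  p(3,2)=1/11: -0.0909 × log₂(0.0909) = 0.3145
  p(3,3)=6/77: -0.0779 × log₂(0.0779) = 0.2869
H(X,Y) = 3.8747 bits


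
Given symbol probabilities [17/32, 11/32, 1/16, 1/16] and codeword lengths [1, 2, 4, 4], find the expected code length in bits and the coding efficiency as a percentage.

Average length L = Σ p_i × l_i = 1.7188 bits
Entropy H = 1.5144 bits
Efficiency η = H/L × 100% = 88.11%


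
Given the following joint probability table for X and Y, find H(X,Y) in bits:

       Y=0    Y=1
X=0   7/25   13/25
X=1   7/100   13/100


H(X,Y) = -Σ p(x,y) log₂ p(x,y)
  p(0,0)=7/25: -0.2800 × log₂(0.2800) = 0.5142
  p(0,1)=13/25: -0.5200 × log₂(0.5200) = 0.4906
  p(1,0)=7/100: -0.0700 × log₂(0.0700) = 0.2686
  p(1,1)=13/100: -0.1300 × log₂(0.1300) = 0.3826
H(X,Y) = 1.6560 bits


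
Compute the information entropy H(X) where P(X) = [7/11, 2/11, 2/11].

H(X) = -Σ p(x) log₂ p(x)
  -7/11 × log₂(7/11) = 0.4150
  -2/11 × log₂(2/11) = 0.4472
  -2/11 × log₂(2/11) = 0.4472
H(X) = 1.3093 bits


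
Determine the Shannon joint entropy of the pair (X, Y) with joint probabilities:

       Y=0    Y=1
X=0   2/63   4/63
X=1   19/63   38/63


H(X,Y) = -Σ p(x,y) log₂ p(x,y)
  p(0,0)=2/63: -0.0317 × log₂(0.0317) = 0.1580
  p(0,1)=4/63: -0.0635 × log₂(0.0635) = 0.2525
  p(1,0)=19/63: -0.3016 × log₂(0.3016) = 0.5216
  p(1,1)=38/63: -0.6032 × log₂(0.6032) = 0.4399
H(X,Y) = 1.3720 bits


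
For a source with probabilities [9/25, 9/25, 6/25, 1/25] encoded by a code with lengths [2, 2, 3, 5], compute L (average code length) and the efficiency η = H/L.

Average length L = Σ p_i × l_i = 2.3600 bits
Entropy H = 1.7411 bits
Efficiency η = H/L × 100% = 73.78%


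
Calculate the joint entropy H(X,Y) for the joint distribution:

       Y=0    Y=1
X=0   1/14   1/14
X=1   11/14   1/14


H(X,Y) = -Σ p(x,y) log₂ p(x,y)
  p(0,0)=1/14: -0.0714 × log₂(0.0714) = 0.2720
  p(0,1)=1/14: -0.0714 × log₂(0.0714) = 0.2720
  p(1,0)=11/14: -0.7857 × log₂(0.7857) = 0.2734
  p(1,1)=1/14: -0.0714 × log₂(0.0714) = 0.2720
H(X,Y) = 1.0892 bits


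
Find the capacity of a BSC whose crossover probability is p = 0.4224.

For BSC with error probability p:
C = 1 - H(p) where H(p) is binary entropy
H(0.4224) = -0.4224 × log₂(0.4224) - 0.5776 × log₂(0.5776)
H(p) = 0.9826
C = 1 - 0.9826 = 0.0174 bits/use


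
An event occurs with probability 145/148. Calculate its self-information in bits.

Information content I(x) = -log₂(p(x))
I = -log₂(145/148) = -log₂(0.9797)
I = 0.0295 bits


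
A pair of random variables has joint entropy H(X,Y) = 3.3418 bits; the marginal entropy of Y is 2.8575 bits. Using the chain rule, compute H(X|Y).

Chain rule: H(X,Y) = H(X|Y) + H(Y)
H(X|Y) = H(X,Y) - H(Y) = 3.3418 - 2.8575 = 0.4843 bits


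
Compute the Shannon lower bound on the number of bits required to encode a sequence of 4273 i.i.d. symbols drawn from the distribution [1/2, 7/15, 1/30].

Entropy H = 1.1767 bits/symbol
Minimum bits = H × n = 1.1767 × 4273
= 5027.95 bits


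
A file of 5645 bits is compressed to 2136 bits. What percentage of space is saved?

Space savings = (1 - Compressed/Original) × 100%
= (1 - 2136/5645) × 100%
= 62.16%


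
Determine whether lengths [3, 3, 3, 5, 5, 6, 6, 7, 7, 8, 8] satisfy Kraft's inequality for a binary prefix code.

Kraft inequality: Σ 2^(-l_i) ≤ 1 for prefix-free code
Calculating: 2^(-3) + 2^(-3) + 2^(-3) + 2^(-5) + 2^(-5) + 2^(-6) + 2^(-6) + 2^(-7) + 2^(-7) + 2^(-8) + 2^(-8)
= 0.125 + 0.125 + 0.125 + 0.03125 + 0.03125 + 0.015625 + 0.015625 + 0.0078125 + 0.0078125 + 0.00390625 + 0.00390625
= 0.4922
Since 0.4922 ≤ 1, prefix-free code exists


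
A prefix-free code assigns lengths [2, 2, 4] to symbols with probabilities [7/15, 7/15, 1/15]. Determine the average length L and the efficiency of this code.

Average length L = Σ p_i × l_i = 2.1333 bits
Entropy H = 1.2867 bits
Efficiency η = H/L × 100% = 60.31%


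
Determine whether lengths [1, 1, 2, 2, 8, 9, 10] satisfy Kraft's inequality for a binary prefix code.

Kraft inequality: Σ 2^(-l_i) ≤ 1 for prefix-free code
Calculating: 2^(-1) + 2^(-1) + 2^(-2) + 2^(-2) + 2^(-8) + 2^(-9) + 2^(-10)
= 0.5 + 0.5 + 0.25 + 0.25 + 0.00390625 + 0.001953125 + 0.0009765625
= 1.5068
Since 1.5068 > 1, prefix-free code does not exist


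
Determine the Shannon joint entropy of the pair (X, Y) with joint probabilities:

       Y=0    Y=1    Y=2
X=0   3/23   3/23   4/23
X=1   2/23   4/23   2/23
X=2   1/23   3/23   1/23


H(X,Y) = -Σ p(x,y) log₂ p(x,y)
  p(0,0)=3/23: -0.1304 × log₂(0.1304) = 0.3833
  p(0,1)=3/23: -0.1304 × log₂(0.1304) = 0.3833
  p(0,2)=4/23: -0.1739 × log₂(0.1739) = 0.4389
  p(1,0)=2/23: -0.0870 × log₂(0.0870) = 0.3064
  p(1,1)=4/23: -0.1739 × log₂(0.1739) = 0.4389
  p(1,2)=2/23: -0.0870 × log₂(0.0870) = 0.3064
  p(2,0)=1/23: -0.0435 × log₂(0.0435) = 0.1967
  p(2,1)=3/23: -0.1304 × log₂(0.1304) = 0.3833
  p(2,2)=1/23: -0.0435 × log₂(0.0435) = 0.1967
H(X,Y) = 3.0338 bits


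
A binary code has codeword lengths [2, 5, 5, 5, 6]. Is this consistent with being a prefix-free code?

Kraft inequality: Σ 2^(-l_i) ≤ 1 for prefix-free code
Calculating: 2^(-2) + 2^(-5) + 2^(-5) + 2^(-5) + 2^(-6)
= 0.25 + 0.03125 + 0.03125 + 0.03125 + 0.015625
= 0.3594
Since 0.3594 ≤ 1, prefix-free code exists


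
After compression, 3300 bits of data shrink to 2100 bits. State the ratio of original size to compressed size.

Compression ratio = Original / Compressed
= 3300 / 2100 = 1.57:1


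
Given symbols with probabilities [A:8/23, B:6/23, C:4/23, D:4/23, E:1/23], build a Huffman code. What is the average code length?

Huffman tree construction:
Combine smallest probabilities repeatedly
Resulting codes:
  A: 11 (length 2)
  B: 10 (length 2)
  C: 011 (length 3)
  D: 00 (length 2)
  E: 010 (length 3)
Average length = Σ p(s) × length(s) = 2.2174 bits


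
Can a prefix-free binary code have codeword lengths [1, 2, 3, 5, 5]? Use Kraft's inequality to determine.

Kraft inequality: Σ 2^(-l_i) ≤ 1 for prefix-free code
Calculating: 2^(-1) + 2^(-2) + 2^(-3) + 2^(-5) + 2^(-5)
= 0.5 + 0.25 + 0.125 + 0.03125 + 0.03125
= 0.9375
Since 0.9375 ≤ 1, prefix-free code exists


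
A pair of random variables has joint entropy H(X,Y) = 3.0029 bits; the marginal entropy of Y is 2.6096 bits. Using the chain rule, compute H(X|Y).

Chain rule: H(X,Y) = H(X|Y) + H(Y)
H(X|Y) = H(X,Y) - H(Y) = 3.0029 - 2.6096 = 0.3933 bits


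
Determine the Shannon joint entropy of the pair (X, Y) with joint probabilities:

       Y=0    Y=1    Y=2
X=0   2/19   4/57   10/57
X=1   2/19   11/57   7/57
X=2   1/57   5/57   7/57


H(X,Y) = -Σ p(x,y) log₂ p(x,y)
  p(0,0)=2/19: -0.1053 × log₂(0.1053) = 0.3419
  p(0,1)=4/57: -0.0702 × log₂(0.0702) = 0.2690
  p(0,2)=10/57: -0.1754 × log₂(0.1754) = 0.4405
  p(1,0)=2/19: -0.1053 × log₂(0.1053) = 0.3419
  p(1,1)=11/57: -0.1930 × log₂(0.1930) = 0.4580
  p(1,2)=7/57: -0.1228 × log₂(0.1228) = 0.3716
  p(2,0)=1/57: -0.0175 × log₂(0.0175) = 0.1023
  p(2,1)=5/57: -0.0877 × log₂(0.0877) = 0.3080
  p(2,2)=7/57: -0.1228 × log₂(0.1228) = 0.3716
H(X,Y) = 3.0047 bits


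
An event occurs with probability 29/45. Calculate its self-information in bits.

Information content I(x) = -log₂(p(x))
I = -log₂(29/45) = -log₂(0.6444)
I = 0.6339 bits


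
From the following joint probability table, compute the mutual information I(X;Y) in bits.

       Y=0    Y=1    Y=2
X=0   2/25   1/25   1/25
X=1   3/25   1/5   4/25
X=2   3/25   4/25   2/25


H(X) = 1.4619, H(Y) = 1.5690, H(X,Y) = 2.9991
I(X;Y) = H(X) + H(Y) - H(X,Y) = 0.0318 bits


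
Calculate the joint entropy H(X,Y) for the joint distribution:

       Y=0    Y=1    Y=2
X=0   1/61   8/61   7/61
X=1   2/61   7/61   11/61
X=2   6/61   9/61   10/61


H(X,Y) = -Σ p(x,y) log₂ p(x,y)
  p(0,0)=1/61: -0.0164 × log₂(0.0164) = 0.0972
  p(0,1)=8/61: -0.1311 × log₂(0.1311) = 0.3844
  p(0,2)=7/61: -0.1148 × log₂(0.1148) = 0.3584
  p(1,0)=2/61: -0.0328 × log₂(0.0328) = 0.1617
  p(1,1)=7/61: -0.1148 × log₂(0.1148) = 0.3584
  p(1,2)=11/61: -0.1803 × log₂(0.1803) = 0.4456
  p(2,0)=6/61: -0.0984 × log₂(0.0984) = 0.3291
  p(2,1)=9/61: -0.1475 × log₂(0.1475) = 0.4073
  p(2,2)=10/61: -0.1639 × log₂(0.1639) = 0.4277
H(X,Y) = 2.9698 bits


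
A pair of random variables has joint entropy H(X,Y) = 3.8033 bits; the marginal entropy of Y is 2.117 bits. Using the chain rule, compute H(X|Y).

Chain rule: H(X,Y) = H(X|Y) + H(Y)
H(X|Y) = H(X,Y) - H(Y) = 3.8033 - 2.117 = 1.6863 bits


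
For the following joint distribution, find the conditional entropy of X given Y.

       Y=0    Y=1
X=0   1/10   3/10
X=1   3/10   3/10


H(X|Y) = Σ_y p(y) H(X|Y=y)
  p(Y=0) = 2/5, H(X|Y=0) = 0.8113
  p(Y=1) = 3/5, H(X|Y=1) = 1.0000
H(X|Y) = 0.4000×0.8113 + 0.6000×1.0000 = 0.9245 bits


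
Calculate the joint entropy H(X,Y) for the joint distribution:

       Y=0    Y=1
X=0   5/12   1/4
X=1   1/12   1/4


H(X,Y) = -Σ p(x,y) log₂ p(x,y)
  p(0,0)=5/12: -0.4167 × log₂(0.4167) = 0.5263
  p(0,1)=1/4: -0.2500 × log₂(0.2500) = 0.5000
  p(1,0)=1/12: -0.0833 × log₂(0.0833) = 0.2987
  p(1,1)=1/4: -0.2500 × log₂(0.2500) = 0.5000
H(X,Y) = 1.8250 bits


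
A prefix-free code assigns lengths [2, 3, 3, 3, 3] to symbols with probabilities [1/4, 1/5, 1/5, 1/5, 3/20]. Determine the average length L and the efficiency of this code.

Average length L = Σ p_i × l_i = 2.7500 bits
Entropy H = 2.3037 bits
Efficiency η = H/L × 100% = 83.77%


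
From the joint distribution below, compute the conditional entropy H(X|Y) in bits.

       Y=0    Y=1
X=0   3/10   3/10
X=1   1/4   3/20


H(X|Y) = Σ_y p(y) H(X|Y=y)
  p(Y=0) = 11/20, H(X|Y=0) = 0.9940
  p(Y=1) = 9/20, H(X|Y=1) = 0.9183
H(X|Y) = 0.5500×0.9940 + 0.4500×0.9183 = 0.9599 bits


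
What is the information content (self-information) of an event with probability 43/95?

Information content I(x) = -log₂(p(x))
I = -log₂(43/95) = -log₂(0.4526)
I = 1.1436 bits


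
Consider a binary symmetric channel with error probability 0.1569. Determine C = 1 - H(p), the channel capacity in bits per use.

For BSC with error probability p:
C = 1 - H(p) where H(p) is binary entropy
H(0.1569) = -0.1569 × log₂(0.1569) - 0.8431 × log₂(0.8431)
H(p) = 0.6268
C = 1 - 0.6268 = 0.3732 bits/use


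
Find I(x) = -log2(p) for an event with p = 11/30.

Information content I(x) = -log₂(p(x))
I = -log₂(11/30) = -log₂(0.3667)
I = 1.4475 bits


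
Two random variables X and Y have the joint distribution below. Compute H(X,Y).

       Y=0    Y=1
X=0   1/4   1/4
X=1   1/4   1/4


H(X,Y) = -Σ p(x,y) log₂ p(x,y)
  p(0,0)=1/4: -0.2500 × log₂(0.2500) = 0.5000
  p(0,1)=1/4: -0.2500 × log₂(0.2500) = 0.5000
  p(1,0)=1/4: -0.2500 × log₂(0.2500) = 0.5000
  p(1,1)=1/4: -0.2500 × log₂(0.2500) = 0.5000
H(X,Y) = 2.0000 bits


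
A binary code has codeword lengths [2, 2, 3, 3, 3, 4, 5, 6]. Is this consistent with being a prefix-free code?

Kraft inequality: Σ 2^(-l_i) ≤ 1 for prefix-free code
Calculating: 2^(-2) + 2^(-2) + 2^(-3) + 2^(-3) + 2^(-3) + 2^(-4) + 2^(-5) + 2^(-6)
= 0.25 + 0.25 + 0.125 + 0.125 + 0.125 + 0.0625 + 0.03125 + 0.015625
= 0.9844
Since 0.9844 ≤ 1, prefix-free code exists


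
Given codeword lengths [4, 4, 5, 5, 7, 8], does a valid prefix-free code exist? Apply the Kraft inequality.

Kraft inequality: Σ 2^(-l_i) ≤ 1 for prefix-free code
Calculating: 2^(-4) + 2^(-4) + 2^(-5) + 2^(-5) + 2^(-7) + 2^(-8)
= 0.0625 + 0.0625 + 0.03125 + 0.03125 + 0.0078125 + 0.00390625
= 0.1992
Since 0.1992 ≤ 1, prefix-free code exists


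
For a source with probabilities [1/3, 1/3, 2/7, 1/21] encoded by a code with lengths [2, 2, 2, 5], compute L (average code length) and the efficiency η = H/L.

Average length L = Σ p_i × l_i = 2.1429 bits
Entropy H = 1.7822 bits
Efficiency η = H/L × 100% = 83.17%


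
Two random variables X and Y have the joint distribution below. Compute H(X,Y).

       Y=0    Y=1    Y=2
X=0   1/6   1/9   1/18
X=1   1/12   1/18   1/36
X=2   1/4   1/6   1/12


H(X,Y) = -Σ p(x,y) log₂ p(x,y)
  p(0,0)=1/6: -0.1667 × log₂(0.1667) = 0.4308
  p(0,1)=1/9: -0.1111 × log₂(0.1111) = 0.3522
  p(0,2)=1/18: -0.0556 × log₂(0.0556) = 0.2317
  p(1,0)=1/12: -0.0833 × log₂(0.0833) = 0.2987
  p(1,1)=1/18: -0.0556 × log₂(0.0556) = 0.2317
  p(1,2)=1/36: -0.0278 × log₂(0.0278) = 0.1436
  p(2,0)=1/4: -0.2500 × log₂(0.2500) = 0.5000
  p(2,1)=1/6: -0.1667 × log₂(0.1667) = 0.4308
  p(2,2)=1/12: -0.0833 × log₂(0.0833) = 0.2987
H(X,Y) = 2.9183 bits


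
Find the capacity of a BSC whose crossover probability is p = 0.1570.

For BSC with error probability p:
C = 1 - H(p) where H(p) is binary entropy
H(0.1570) = -0.1570 × log₂(0.1570) - 0.8430 × log₂(0.8430)
H(p) = 0.6271
C = 1 - 0.6271 = 0.3729 bits/use


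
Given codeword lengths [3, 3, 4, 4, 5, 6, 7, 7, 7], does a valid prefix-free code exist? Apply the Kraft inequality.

Kraft inequality: Σ 2^(-l_i) ≤ 1 for prefix-free code
Calculating: 2^(-3) + 2^(-3) + 2^(-4) + 2^(-4) + 2^(-5) + 2^(-6) + 2^(-7) + 2^(-7) + 2^(-7)
= 0.125 + 0.125 + 0.0625 + 0.0625 + 0.03125 + 0.015625 + 0.0078125 + 0.0078125 + 0.0078125
= 0.4453
Since 0.4453 ≤ 1, prefix-free code exists
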